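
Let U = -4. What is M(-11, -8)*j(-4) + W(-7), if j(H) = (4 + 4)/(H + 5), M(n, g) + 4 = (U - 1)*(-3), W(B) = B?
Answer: 81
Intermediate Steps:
M(n, g) = 11 (M(n, g) = -4 + (-4 - 1)*(-3) = -4 - 5*(-3) = -4 + 15 = 11)
j(H) = 8/(5 + H)
M(-11, -8)*j(-4) + W(-7) = 11*(8/(5 - 4)) - 7 = 11*(8/1) - 7 = 11*(8*1) - 7 = 11*8 - 7 = 88 - 7 = 81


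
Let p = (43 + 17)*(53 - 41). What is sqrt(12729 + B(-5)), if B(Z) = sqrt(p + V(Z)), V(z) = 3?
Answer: sqrt(12729 + sqrt(723)) ≈ 112.94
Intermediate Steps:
p = 720 (p = 60*12 = 720)
B(Z) = sqrt(723) (B(Z) = sqrt(720 + 3) = sqrt(723))
sqrt(12729 + B(-5)) = sqrt(12729 + sqrt(723))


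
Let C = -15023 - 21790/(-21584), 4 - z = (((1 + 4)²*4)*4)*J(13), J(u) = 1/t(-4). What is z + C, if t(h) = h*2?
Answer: -161534553/10792 ≈ -14968.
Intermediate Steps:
t(h) = 2*h
J(u) = -⅛ (J(u) = 1/(2*(-4)) = 1/(-8) = -⅛)
z = 54 (z = 4 - ((1 + 4)²*4)*4*(-1)/8 = 4 - (5²*4)*4*(-1)/8 = 4 - (25*4)*4*(-1)/8 = 4 - 100*4*(-1)/8 = 4 - 400*(-1)/8 = 4 - 1*(-50) = 4 + 50 = 54)
C = -162117321/10792 (C = -15023 - 21790*(-1/21584) = -15023 + 10895/10792 = -162117321/10792 ≈ -15022.)
z + C = 54 - 162117321/10792 = -161534553/10792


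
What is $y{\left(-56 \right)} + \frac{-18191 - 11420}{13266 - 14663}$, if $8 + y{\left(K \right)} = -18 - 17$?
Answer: $- \frac{30460}{1397} \approx -21.804$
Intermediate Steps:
$y{\left(K \right)} = -43$ ($y{\left(K \right)} = -8 - 35 = -43$)
$y{\left(-56 \right)} + \frac{-18191 - 11420}{13266 - 14663} = -43 + \frac{-18191 - 11420}{13266 - 14663} = -43 - \frac{29611}{-1397} = -43 - - \frac{29611}{1397} = -43 + \frac{29611}{1397} = - \frac{30460}{1397}$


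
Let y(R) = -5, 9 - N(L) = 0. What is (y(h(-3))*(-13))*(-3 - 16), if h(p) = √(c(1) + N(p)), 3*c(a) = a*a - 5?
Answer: -1235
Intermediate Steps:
c(a) = -5/3 + a²/3 (c(a) = (a*a - 5)/3 = (a² - 5)/3 = (-5 + a²)/3 = -5/3 + a²/3)
N(L) = 9 (N(L) = 9 - 1*0 = 9 + 0 = 9)
h(p) = √69/3 (h(p) = √((-5/3 + (⅓)*1²) + 9) = √((-5/3 + (⅓)*1) + 9) = √((-5/3 + ⅓) + 9) = √(-4/3 + 9) = √(23/3) = √69/3)
(y(h(-3))*(-13))*(-3 - 16) = (-5*(-13))*(-3 - 16) = 65*(-19) = -1235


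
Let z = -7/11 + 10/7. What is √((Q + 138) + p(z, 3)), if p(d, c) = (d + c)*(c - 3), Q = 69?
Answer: 3*√23 ≈ 14.387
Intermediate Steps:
z = 61/77 (z = -7*1/11 + 10*(⅐) = -7/11 + 10/7 = 61/77 ≈ 0.79221)
p(d, c) = (-3 + c)*(c + d) (p(d, c) = (c + d)*(-3 + c) = (-3 + c)*(c + d))
√((Q + 138) + p(z, 3)) = √((69 + 138) + (3² - 3*3 - 3*61/77 + 3*(61/77))) = √(207 + (9 - 9 - 183/77 + 183/77)) = √(207 + 0) = √207 = 3*√23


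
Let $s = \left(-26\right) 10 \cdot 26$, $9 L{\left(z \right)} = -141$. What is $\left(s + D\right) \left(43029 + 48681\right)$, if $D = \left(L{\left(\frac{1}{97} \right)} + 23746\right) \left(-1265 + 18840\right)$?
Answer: $38248008430650$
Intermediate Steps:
$L{\left(z \right)} = - \frac{47}{3}$ ($L{\left(z \right)} = \frac{1}{9} \left(-141\right) = - \frac{47}{3}$)
$s = -6760$ ($s = \left(-260\right) 26 = -6760$)
$D = \frac{1251181825}{3}$ ($D = \left(- \frac{47}{3} + 23746\right) \left(-1265 + 18840\right) = \frac{71191}{3} \cdot 17575 = \frac{1251181825}{3} \approx 4.1706 \cdot 10^{8}$)
$\left(s + D\right) \left(43029 + 48681\right) = \left(-6760 + \frac{1251181825}{3}\right) \left(43029 + 48681\right) = \frac{1251161545}{3} \cdot 91710 = 38248008430650$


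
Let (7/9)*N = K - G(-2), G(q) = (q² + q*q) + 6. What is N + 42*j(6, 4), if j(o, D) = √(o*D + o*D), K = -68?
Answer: -738/7 + 168*√3 ≈ 185.56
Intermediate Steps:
G(q) = 6 + 2*q² (G(q) = (q² + q²) + 6 = 2*q² + 6 = 6 + 2*q²)
j(o, D) = √2*√(D*o) (j(o, D) = √(D*o + D*o) = √(2*D*o) = √2*√(D*o))
N = -738/7 (N = 9*(-68 - (6 + 2*(-2)²))/7 = 9*(-68 - (6 + 2*4))/7 = 9*(-68 - (6 + 8))/7 = 9*(-68 - 1*14)/7 = 9*(-68 - 14)/7 = (9/7)*(-82) = -738/7 ≈ -105.43)
N + 42*j(6, 4) = -738/7 + 42*(√2*√(4*6)) = -738/7 + 42*(√2*√24) = -738/7 + 42*(√2*(2*√6)) = -738/7 + 42*(4*√3) = -738/7 + 168*√3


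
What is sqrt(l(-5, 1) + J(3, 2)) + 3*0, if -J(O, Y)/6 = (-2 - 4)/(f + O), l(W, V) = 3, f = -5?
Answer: I*sqrt(15) ≈ 3.873*I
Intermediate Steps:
J(O, Y) = 36/(-5 + O) (J(O, Y) = -6*(-2 - 4)/(-5 + O) = -(-36)/(-5 + O) = 36/(-5 + O))
sqrt(l(-5, 1) + J(3, 2)) + 3*0 = sqrt(3 + 36/(-5 + 3)) + 3*0 = sqrt(3 + 36/(-2)) + 0 = sqrt(3 + 36*(-1/2)) + 0 = sqrt(3 - 18) + 0 = sqrt(-15) + 0 = I*sqrt(15) + 0 = I*sqrt(15)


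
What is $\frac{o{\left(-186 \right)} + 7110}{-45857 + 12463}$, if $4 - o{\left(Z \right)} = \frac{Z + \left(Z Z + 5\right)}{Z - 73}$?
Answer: $- \frac{1876941}{8649046} \approx -0.21701$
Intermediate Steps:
$o{\left(Z \right)} = 4 - \frac{5 + Z + Z^{2}}{-73 + Z}$ ($o{\left(Z \right)} = 4 - \frac{Z + \left(Z Z + 5\right)}{Z - 73} = 4 - \frac{Z + \left(Z^{2} + 5\right)}{-73 + Z} = 4 - \frac{Z + \left(5 + Z^{2}\right)}{-73 + Z} = 4 - \frac{5 + Z + Z^{2}}{-73 + Z}$)
$\frac{o{\left(-186 \right)} + 7110}{-45857 + 12463} = \frac{\frac{-297 - \left(-186\right)^{2} + 3 \left(-186\right)}{-73 - 186} + 7110}{-45857 + 12463} = \frac{\frac{-297 - 34596 - 558}{-259} + 7110}{-33394} = \left(- \frac{-297 - 34596 - 558}{259} + 7110\right) \left(- \frac{1}{33394}\right) = \left(\left(- \frac{1}{259}\right) \left(-35451\right) + 7110\right) \left(- \frac{1}{33394}\right) = \left(\frac{35451}{259} + 7110\right) \left(- \frac{1}{33394}\right) = \frac{1876941}{259} \left(- \frac{1}{33394}\right) = - \frac{1876941}{8649046}$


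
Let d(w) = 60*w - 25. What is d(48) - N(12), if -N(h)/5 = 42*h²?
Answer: 33095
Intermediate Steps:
d(w) = -25 + 60*w
N(h) = -210*h²
d(48) - N(12) = (-25 + 60*48) - (-210)*12² = (-25 + 2880) - (-210)*144 = 2855 - 1*(-30240) = 2855 + 30240 = 33095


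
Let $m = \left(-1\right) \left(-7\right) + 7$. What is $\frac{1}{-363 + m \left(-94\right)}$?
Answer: $- \frac{1}{1679} \approx -0.00059559$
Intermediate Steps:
$m = 14$ ($m = 7 + 7 = 14$)
$\frac{1}{-363 + m \left(-94\right)} = \frac{1}{-363 + 14 \left(-94\right)} = \frac{1}{-363 - 1316} = \frac{1}{-1679} = - \frac{1}{1679}$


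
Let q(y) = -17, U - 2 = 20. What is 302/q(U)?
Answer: -302/17 ≈ -17.765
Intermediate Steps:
U = 22 (U = 2 + 20 = 22)
302/q(U) = 302/(-17) = 302*(-1/17) = -302/17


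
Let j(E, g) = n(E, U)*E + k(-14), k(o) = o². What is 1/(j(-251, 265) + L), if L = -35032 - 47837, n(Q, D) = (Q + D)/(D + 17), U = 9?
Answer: -13/1044378 ≈ -1.2448e-5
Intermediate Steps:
n(Q, D) = (D + Q)/(17 + D)
j(E, g) = 196 + E*(9/26 + E/26) (j(E, g) = ((9 + E)/(17 + 9))*E + (-14)² = ((9 + E)/26)*E + 196 = (9/26 + E/26)*E + 196 = E*(9/26 + E/26) + 196 = 196 + E*(9/26 + E/26))
L = -82869
1/(j(-251, 265) + L) = 1/((196 + (1/26)*(-251)*(9 - 251)) - 82869) = 1/((196 + (1/26)*(-251)*(-242)) - 82869) = 1/((196 + 30371/13) - 82869) = 1/(32919/13 - 82869) = 1/(-1044378/13) = -13/1044378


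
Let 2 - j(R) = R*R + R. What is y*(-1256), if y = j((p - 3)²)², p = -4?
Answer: -7526836224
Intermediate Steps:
j(R) = 2 - R - R² (j(R) = 2 - (R*R + R) = 2 - (R² + R) = 2 - (R + R²) = 2 + (-R - R²) = 2 - R - R²)
y = 5992704 (y = (2 - (-4 - 3)² - ((-4 - 3)²)²)² = (2 - 1*(-7)² - ((-7)²)²)² = (2 - 1*49 - 1*49²)² = (2 - 49 - 1*2401)² = (2 - 49 - 2401)² = (-2448)² = 5992704)
y*(-1256) = 5992704*(-1256) = -7526836224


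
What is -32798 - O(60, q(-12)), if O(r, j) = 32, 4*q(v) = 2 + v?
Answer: -32830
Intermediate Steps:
q(v) = 1/2 + v/4 (q(v) = (2 + v)/4 = 1/2 + v/4)
-32798 - O(60, q(-12)) = -32798 - 1*32 = -32798 - 32 = -32830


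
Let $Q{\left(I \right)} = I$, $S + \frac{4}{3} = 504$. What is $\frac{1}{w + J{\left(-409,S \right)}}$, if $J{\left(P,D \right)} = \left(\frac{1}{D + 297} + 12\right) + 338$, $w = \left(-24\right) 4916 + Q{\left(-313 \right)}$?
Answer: $- \frac{2399}{282954850} \approx -8.4784 \cdot 10^{-6}$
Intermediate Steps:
$S = \frac{1508}{3}$ ($S = - \frac{4}{3} + 504 = \frac{1508}{3} \approx 502.67$)
$w = -118297$ ($w = \left(-24\right) 4916 - 313 = -117984 - 313 = -118297$)
$J{\left(P,D \right)} = 350 + \frac{1}{297 + D}$ ($J{\left(P,D \right)} = \left(\frac{1}{297 + D} + 12\right) + 338 = \left(12 + \frac{1}{297 + D}\right) + 338 = 350 + \frac{1}{297 + D}$)
$\frac{1}{w + J{\left(-409,S \right)}} = \frac{1}{-118297 + \frac{103951 + 350 \cdot \frac{1508}{3}}{297 + \frac{1508}{3}}} = \frac{1}{-118297 + \frac{103951 + \frac{527800}{3}}{\frac{2399}{3}}} = \frac{1}{-118297 + \frac{3}{2399} \cdot \frac{839653}{3}} = \frac{1}{-118297 + \frac{839653}{2399}} = \frac{1}{- \frac{282954850}{2399}} = - \frac{2399}{282954850}$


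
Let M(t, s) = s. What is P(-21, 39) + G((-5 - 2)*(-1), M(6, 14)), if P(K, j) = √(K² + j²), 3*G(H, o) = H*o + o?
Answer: 112/3 + 3*√218 ≈ 81.628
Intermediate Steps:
G(H, o) = o/3 + H*o/3 (G(H, o) = (H*o + o)/3 = (o + H*o)/3 = o/3 + H*o/3)
P(-21, 39) + G((-5 - 2)*(-1), M(6, 14)) = √((-21)² + 39²) + (⅓)*14*(1 + (-5 - 2)*(-1)) = √(441 + 1521) + (⅓)*14*(1 - 7*(-1)) = √1962 + (⅓)*14*(1 + 7) = 3*√218 + (⅓)*14*8 = 3*√218 + 112/3 = 112/3 + 3*√218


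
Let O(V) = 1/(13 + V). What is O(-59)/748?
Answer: -1/34408 ≈ -2.9063e-5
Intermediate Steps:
O(-59)/748 = 1/((13 - 59)*748) = (1/748)/(-46) = -1/46*1/748 = -1/34408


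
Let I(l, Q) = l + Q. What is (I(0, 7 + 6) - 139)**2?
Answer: 15876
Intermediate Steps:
I(l, Q) = Q + l
(I(0, 7 + 6) - 139)**2 = (((7 + 6) + 0) - 139)**2 = ((13 + 0) - 139)**2 = (13 - 139)**2 = (-126)**2 = 15876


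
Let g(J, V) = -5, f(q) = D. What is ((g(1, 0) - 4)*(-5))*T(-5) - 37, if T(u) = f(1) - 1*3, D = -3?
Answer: -307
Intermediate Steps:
f(q) = -3
T(u) = -6 (T(u) = -3 - 1*3 = -3 - 3 = -6)
((g(1, 0) - 4)*(-5))*T(-5) - 37 = ((-5 - 4)*(-5))*(-6) - 37 = -9*(-5)*(-6) - 37 = 45*(-6) - 37 = -270 - 37 = -307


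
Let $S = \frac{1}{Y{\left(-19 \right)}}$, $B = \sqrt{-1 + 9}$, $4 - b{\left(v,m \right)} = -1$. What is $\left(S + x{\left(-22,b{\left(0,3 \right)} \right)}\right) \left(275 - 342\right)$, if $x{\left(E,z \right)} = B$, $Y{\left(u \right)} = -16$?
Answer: $\frac{67}{16} - 134 \sqrt{2} \approx -185.32$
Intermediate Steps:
$b{\left(v,m \right)} = 5$ ($b{\left(v,m \right)} = 4 - -1 = 4 + 1 = 5$)
$B = 2 \sqrt{2}$ ($B = \sqrt{8} = 2 \sqrt{2} \approx 2.8284$)
$x{\left(E,z \right)} = 2 \sqrt{2}$
$S = - \frac{1}{16}$ ($S = \frac{1}{-16} = - \frac{1}{16} \approx -0.0625$)
$\left(S + x{\left(-22,b{\left(0,3 \right)} \right)}\right) \left(275 - 342\right) = \left(- \frac{1}{16} + 2 \sqrt{2}\right) \left(275 - 342\right) = \left(- \frac{1}{16} + 2 \sqrt{2}\right) \left(-67\right) = \frac{67}{16} - 134 \sqrt{2}$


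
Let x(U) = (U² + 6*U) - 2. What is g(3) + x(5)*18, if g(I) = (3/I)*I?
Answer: 957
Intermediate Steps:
x(U) = -2 + U² + 6*U
g(I) = 3
g(3) + x(5)*18 = 3 + (-2 + 5² + 6*5)*18 = 3 + (-2 + 25 + 30)*18 = 3 + 53*18 = 3 + 954 = 957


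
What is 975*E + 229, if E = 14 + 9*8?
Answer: 84079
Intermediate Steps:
E = 86 (E = 14 + 72 = 86)
975*E + 229 = 975*86 + 229 = 83850 + 229 = 84079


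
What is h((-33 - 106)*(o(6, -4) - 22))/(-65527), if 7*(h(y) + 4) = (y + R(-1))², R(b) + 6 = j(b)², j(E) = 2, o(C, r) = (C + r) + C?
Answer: -3779108/458689 ≈ -8.2389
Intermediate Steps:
o(C, r) = r + 2*C
R(b) = -2 (R(b) = -6 + 2² = -6 + 4 = -2)
h(y) = -4 + (-2 + y)²/7 (h(y) = -4 + (y - 2)²/7 = -4 + (-2 + y)²/7)
h((-33 - 106)*(o(6, -4) - 22))/(-65527) = (-4 + (-2 + (-33 - 106)*((-4 + 2*6) - 22))²/7)/(-65527) = (-4 + (-2 - 139*((-4 + 12) - 22))²/7)*(-1/65527) = (-4 + (-2 - 139*(8 - 22))²/7)*(-1/65527) = (-4 + (-2 - 139*(-14))²/7)*(-1/65527) = (-4 + (-2 + 1946)²/7)*(-1/65527) = (-4 + (⅐)*1944²)*(-1/65527) = (-4 + (⅐)*3779136)*(-1/65527) = (-4 + 3779136/7)*(-1/65527) = (3779108/7)*(-1/65527) = -3779108/458689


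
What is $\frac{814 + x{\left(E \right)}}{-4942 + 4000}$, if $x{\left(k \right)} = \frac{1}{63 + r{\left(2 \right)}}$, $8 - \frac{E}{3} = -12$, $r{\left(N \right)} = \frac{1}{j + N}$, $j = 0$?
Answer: $- \frac{17230}{19939} \approx -0.86414$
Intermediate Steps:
$r{\left(N \right)} = \frac{1}{N}$ ($r{\left(N \right)} = \frac{1}{0 + N} = \frac{1}{N}$)
$E = 60$ ($E = 24 - -36 = 24 + 36 = 60$)
$x{\left(k \right)} = \frac{2}{127}$ ($x{\left(k \right)} = \frac{1}{63 + \frac{1}{2}} = \frac{1}{\frac{127}{2}} = \frac{2}{127}$)
$\frac{814 + x{\left(E \right)}}{-4942 + 4000} = \frac{814 + \frac{2}{127}}{-4942 + 4000} = \frac{103380}{127 \left(-942\right)} = \frac{103380}{127} \left(- \frac{1}{942}\right) = - \frac{17230}{19939}$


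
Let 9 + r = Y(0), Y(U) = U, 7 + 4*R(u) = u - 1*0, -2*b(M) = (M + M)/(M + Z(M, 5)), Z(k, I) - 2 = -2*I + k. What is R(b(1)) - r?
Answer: 175/24 ≈ 7.2917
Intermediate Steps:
Z(k, I) = 2 + k - 2*I (Z(k, I) = 2 + (-2*I + k) = 2 + (k - 2*I) = 2 + k - 2*I)
b(M) = -M/(-8 + 2*M) (b(M) = -(M + M)/(2*(M + (2 + M - 2*5))) = -2*M/(2*(M + (2 + M - 10))) = -2*M/(2*(M + (-8 + M))) = -2*M/(2*(-8 + 2*M)) = -M/(-8 + 2*M))
R(u) = -7/4 + u/4 (R(u) = -7/4 + (u - 1*0)/4 = -7/4 + (u + 0)/4 = -7/4 + u/4)
r = -9 (r = -9 + 0 = -9)
R(b(1)) - r = (-7/4 + (-1*1/(-8 + 2*1))/4) - 1*(-9) = (-7/4 + (-1*1/(-8 + 2))/4) + 9 = (-7/4 + (-1*1/(-6))/4) + 9 = (-7/4 + (-1*1*(-⅙))/4) + 9 = (-7/4 + (¼)*(⅙)) + 9 = (-7/4 + 1/24) + 9 = -41/24 + 9 = 175/24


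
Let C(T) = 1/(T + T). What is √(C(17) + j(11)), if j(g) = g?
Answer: 5*√510/34 ≈ 3.3211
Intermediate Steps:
C(T) = 1/(2*T)
√(C(17) + j(11)) = √((½)/17 + 11) = √((½)*(1/17) + 11) = √(1/34 + 11) = √(375/34) = 5*√510/34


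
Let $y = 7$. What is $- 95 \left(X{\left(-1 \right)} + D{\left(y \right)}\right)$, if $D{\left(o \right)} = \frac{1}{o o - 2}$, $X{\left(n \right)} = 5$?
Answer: $- \frac{22420}{47} \approx -477.02$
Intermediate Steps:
$D{\left(o \right)} = \frac{1}{-2 + o^{2}}$ ($D{\left(o \right)} = \frac{1}{o^{2} - 2} = \frac{1}{-2 + o^{2}}$)
$- 95 \left(X{\left(-1 \right)} + D{\left(y \right)}\right) = - 95 \left(5 + \frac{1}{-2 + 7^{2}}\right) = - 95 \left(5 + \frac{1}{-2 + 49}\right) = - 95 \left(5 + \frac{1}{47}\right) = \left(-95\right) \frac{236}{47} = - \frac{22420}{47}$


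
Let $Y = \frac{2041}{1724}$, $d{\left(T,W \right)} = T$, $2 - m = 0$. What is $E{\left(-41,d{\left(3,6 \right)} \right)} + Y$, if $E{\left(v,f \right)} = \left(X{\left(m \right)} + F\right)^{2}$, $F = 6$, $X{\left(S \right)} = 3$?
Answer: $\frac{141685}{1724} \approx 82.184$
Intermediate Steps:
$m = 2$ ($m = 2 - 0 = 2 + 0 = 2$)
$E{\left(v,f \right)} = 81$ ($E{\left(v,f \right)} = \left(3 + 6\right)^{2} = 9^{2} = 81$)
$Y = \frac{2041}{1724}$ ($Y = 2041 \cdot \frac{1}{1724} = \frac{2041}{1724} \approx 1.1839$)
$E{\left(-41,d{\left(3,6 \right)} \right)} + Y = 81 + \frac{2041}{1724} = \frac{141685}{1724}$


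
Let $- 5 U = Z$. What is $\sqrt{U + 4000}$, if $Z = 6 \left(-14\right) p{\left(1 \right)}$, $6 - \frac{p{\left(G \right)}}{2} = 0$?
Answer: $\frac{4 \sqrt{6565}}{5} \approx 64.82$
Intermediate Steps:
$p{\left(G \right)} = 12$ ($p{\left(G \right)} = 12 - 0 = 12 + 0 = 12$)
$Z = -1008$ ($Z = 6 \left(-14\right) 12 = \left(-84\right) 12 = -1008$)
$U = \frac{1008}{5}$ ($U = \left(- \frac{1}{5}\right) \left(-1008\right) = \frac{1008}{5} \approx 201.6$)
$\sqrt{U + 4000} = \sqrt{\frac{1008}{5} + 4000} = \sqrt{\frac{21008}{5}} = \frac{4 \sqrt{6565}}{5}$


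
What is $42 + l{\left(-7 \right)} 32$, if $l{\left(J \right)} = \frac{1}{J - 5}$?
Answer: $\frac{118}{3} \approx 39.333$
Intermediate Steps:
$l{\left(J \right)} = \frac{1}{-5 + J}$
$42 + l{\left(-7 \right)} 32 = 42 + \frac{1}{-5 - 7} \cdot 32 = 42 + \frac{1}{-12} \cdot 32 = 42 - \frac{8}{3} = \frac{118}{3}$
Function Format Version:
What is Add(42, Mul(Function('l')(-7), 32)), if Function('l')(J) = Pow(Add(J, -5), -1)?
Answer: Rational(118, 3) ≈ 39.333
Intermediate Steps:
Function('l')(J) = Pow(Add(-5, J), -1)
Add(42, Mul(Function('l')(-7), 32)) = Add(42, Mul(Pow(Add(-5, -7), -1), 32)) = Add(42, Mul(Pow(-12, -1), 32)) = Add(42, Mul(Rational(-1, 12), 32)) = Add(42, Rational(-8, 3)) = Rational(118, 3)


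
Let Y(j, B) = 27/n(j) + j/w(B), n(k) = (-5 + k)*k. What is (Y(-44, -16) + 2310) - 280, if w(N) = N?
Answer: 1095659/539 ≈ 2032.8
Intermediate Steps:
n(k) = k*(-5 + k)
Y(j, B) = j/B + 27/(j*(-5 + j)) (Y(j, B) = 27/((j*(-5 + j))) + j/B = 27*(1/(j*(-5 + j))) + j/B = 27/(j*(-5 + j)) + j/B = j/B + 27/(j*(-5 + j)))
(Y(-44, -16) + 2310) - 280 = ((27*(-16) + (-44)**2*(-5 - 44))/(-16*(-44)*(-5 - 44)) + 2310) - 280 = (-1/16*(-1/44)*(-432 + 1936*(-49))/(-49) + 2310) - 280 = (-1/16*(-1/44)*(-1/49)*(-432 - 94864) + 2310) - 280 = (-1/16*(-1/44)*(-1/49)*(-95296) + 2310) - 280 = (1489/539 + 2310) - 280 = 1246579/539 - 280 = 1095659/539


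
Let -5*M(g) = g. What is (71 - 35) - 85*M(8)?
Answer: 172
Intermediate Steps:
M(g) = -g/5
(71 - 35) - 85*M(8) = (71 - 35) - (-17)*8 = 36 - 85*(-8/5) = 36 + 136 = 172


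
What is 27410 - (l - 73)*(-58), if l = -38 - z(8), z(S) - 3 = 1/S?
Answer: 83163/4 ≈ 20791.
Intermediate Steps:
z(S) = 3 + 1/S
l = -329/8 (l = -38 - (3 + 1/8) = -38 - (3 + ⅛) = -38 - 1*25/8 = -38 - 25/8 = -329/8 ≈ -41.125)
27410 - (l - 73)*(-58) = 27410 - (-329/8 - 73)*(-58) = 27410 - (-913)*(-58)/8 = 27410 - 1*26477/4 = 27410 - 26477/4 = 83163/4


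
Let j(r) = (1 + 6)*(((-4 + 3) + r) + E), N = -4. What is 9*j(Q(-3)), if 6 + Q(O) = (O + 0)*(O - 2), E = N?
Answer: 252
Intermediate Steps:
E = -4
Q(O) = -6 + O*(-2 + O) (Q(O) = -6 + (O + 0)*(O - 2) = -6 + O*(-2 + O))
j(r) = -35 + 7*r (j(r) = (1 + 6)*(((-4 + 3) + r) - 4) = 7*((-1 + r) - 4) = 7*(-5 + r) = -35 + 7*r)
9*j(Q(-3)) = 9*(-35 + 7*(-6 + (-3)² - 2*(-3))) = 9*(-35 + 7*(-6 + 9 + 6)) = 9*(-35 + 7*9) = 9*(-35 + 63) = 9*28 = 252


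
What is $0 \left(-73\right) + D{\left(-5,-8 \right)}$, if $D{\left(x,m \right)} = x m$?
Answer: $40$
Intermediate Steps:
$D{\left(x,m \right)} = m x$
$0 \left(-73\right) + D{\left(-5,-8 \right)} = 0 \left(-73\right) - -40 = 0 + 40 = 40$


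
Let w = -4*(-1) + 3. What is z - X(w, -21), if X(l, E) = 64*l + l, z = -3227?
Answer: -3682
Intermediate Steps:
w = 7 (w = 4 + 3 = 7)
X(l, E) = 65*l
z - X(w, -21) = -3227 - 65*7 = -3227 - 1*455 = -3227 - 455 = -3682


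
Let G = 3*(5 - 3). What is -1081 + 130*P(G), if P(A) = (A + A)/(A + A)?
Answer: -951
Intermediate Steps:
G = 6 (G = 3*2 = 6)
P(A) = 1 (P(A) = (2*A)/((2*A)) = (2*A)*(1/(2*A)) = 1)
-1081 + 130*P(G) = -1081 + 130*1 = -1081 + 130 = -951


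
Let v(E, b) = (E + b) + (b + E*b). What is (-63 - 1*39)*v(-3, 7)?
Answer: 1020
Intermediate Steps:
v(E, b) = E + 2*b + E*b
(-63 - 1*39)*v(-3, 7) = (-63 - 1*39)*(-3 + 2*7 - 3*7) = (-63 - 39)*(-3 + 14 - 21) = -102*(-10) = 1020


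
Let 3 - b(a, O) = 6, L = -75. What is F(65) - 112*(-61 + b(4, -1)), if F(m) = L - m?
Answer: 7028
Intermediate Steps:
b(a, O) = -3 (b(a, O) = 3 - 1*6 = 3 - 6 = -3)
F(m) = -75 - m
F(65) - 112*(-61 + b(4, -1)) = (-75 - 1*65) - 112*(-61 - 3) = (-75 - 65) - 112*(-64) = -140 + 7168 = 7028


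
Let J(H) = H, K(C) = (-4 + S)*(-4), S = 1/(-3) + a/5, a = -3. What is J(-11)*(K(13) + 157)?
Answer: -29161/15 ≈ -1944.1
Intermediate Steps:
S = -14/15 (S = 1/(-3) - 3/5 = 1*(-⅓) - 3*⅕ = -⅓ - ⅗ = -14/15 ≈ -0.93333)
K(C) = 296/15 (K(C) = (-4 - 14/15)*(-4) = -74/15*(-4) = 296/15)
J(-11)*(K(13) + 157) = -11*(296/15 + 157) = -11*2651/15 = -29161/15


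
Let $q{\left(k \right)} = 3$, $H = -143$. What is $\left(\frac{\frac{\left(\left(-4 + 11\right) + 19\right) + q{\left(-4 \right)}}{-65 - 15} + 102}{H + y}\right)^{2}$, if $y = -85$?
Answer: $\frac{66113161}{332697600} \approx 0.19872$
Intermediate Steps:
$\left(\frac{\frac{\left(\left(-4 + 11\right) + 19\right) + q{\left(-4 \right)}}{-65 - 15} + 102}{H + y}\right)^{2} = \left(\frac{\frac{\left(\left(-4 + 11\right) + 19\right) + 3}{-65 - 15} + 102}{-143 - 85}\right)^{2} = \left(\frac{\frac{\left(7 + 19\right) + 3}{-80} + 102}{-228}\right)^{2} = \left(\left(\left(26 + 3\right) \left(- \frac{1}{80}\right) + 102\right) \left(- \frac{1}{228}\right)\right)^{2} = \left(\left(29 \left(- \frac{1}{80}\right) + 102\right) \left(- \frac{1}{228}\right)\right)^{2} = \left(\left(- \frac{29}{80} + 102\right) \left(- \frac{1}{228}\right)\right)^{2} = \left(\frac{8131}{80} \left(- \frac{1}{228}\right)\right)^{2} = \left(- \frac{8131}{18240}\right)^{2} = \frac{66113161}{332697600}$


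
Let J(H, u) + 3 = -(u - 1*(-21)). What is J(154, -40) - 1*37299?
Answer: -37283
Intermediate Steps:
J(H, u) = -24 - u (J(H, u) = -3 - (u - 1*(-21)) = -3 - (u + 21) = -3 - (21 + u) = -3 + (-21 - u) = -24 - u)
J(154, -40) - 1*37299 = (-24 - 1*(-40)) - 1*37299 = (-24 + 40) - 37299 = 16 - 37299 = -37283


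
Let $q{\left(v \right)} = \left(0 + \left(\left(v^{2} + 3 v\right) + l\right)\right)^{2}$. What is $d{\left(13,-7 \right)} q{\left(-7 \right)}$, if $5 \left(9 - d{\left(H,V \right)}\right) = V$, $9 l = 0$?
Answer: $\frac{40768}{5} \approx 8153.6$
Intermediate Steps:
$l = 0$ ($l = \frac{1}{9} \cdot 0 = 0$)
$d{\left(H,V \right)} = 9 - \frac{V}{5}$
$q{\left(v \right)} = \left(v^{2} + 3 v\right)^{2}$ ($q{\left(v \right)} = \left(0 + \left(\left(v^{2} + 3 v\right) + 0\right)\right)^{2} = \left(0 + \left(v^{2} + 3 v\right)\right)^{2} = \left(v^{2} + 3 v\right)^{2}$)
$d{\left(13,-7 \right)} q{\left(-7 \right)} = \left(9 - - \frac{7}{5}\right) \left(-7\right)^{2} \left(3 - 7\right)^{2} = \left(9 + \frac{7}{5}\right) 49 \left(-4\right)^{2} = \frac{52 \cdot 49 \cdot 16}{5} = \frac{52}{5} \cdot 784 = \frac{40768}{5}$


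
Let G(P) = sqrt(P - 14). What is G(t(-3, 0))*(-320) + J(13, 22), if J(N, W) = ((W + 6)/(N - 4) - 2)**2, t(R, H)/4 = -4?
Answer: 100/81 - 320*I*sqrt(30) ≈ 1.2346 - 1752.7*I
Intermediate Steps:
t(R, H) = -16 (t(R, H) = 4*(-4) = -16)
G(P) = sqrt(-14 + P)
J(N, W) = (-2 + (6 + W)/(-4 + N))**2 (J(N, W) = ((6 + W)/(-4 + N) - 2)**2 = (-2 + (6 + W)/(-4 + N))**2)
G(t(-3, 0))*(-320) + J(13, 22) = sqrt(-14 - 16)*(-320) + (14 + 22 - 2*13)**2/(-4 + 13)**2 = sqrt(-30)*(-320) + (14 + 22 - 26)**2/9**2 = (I*sqrt(30))*(-320) + (1/81)*10**2 = -320*I*sqrt(30) + (1/81)*100 = -320*I*sqrt(30) + 100/81 = 100/81 - 320*I*sqrt(30)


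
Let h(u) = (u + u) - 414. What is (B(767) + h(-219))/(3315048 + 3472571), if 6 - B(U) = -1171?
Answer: 325/6787619 ≈ 4.7881e-5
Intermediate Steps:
B(U) = 1177 (B(U) = 6 - 1*(-1171) = 6 + 1171 = 1177)
h(u) = -414 + 2*u (h(u) = 2*u - 414 = -414 + 2*u)
(B(767) + h(-219))/(3315048 + 3472571) = (1177 + (-414 + 2*(-219)))/(3315048 + 3472571) = (1177 + (-414 - 438))/6787619 = (1177 - 852)*(1/6787619) = 325*(1/6787619) = 325/6787619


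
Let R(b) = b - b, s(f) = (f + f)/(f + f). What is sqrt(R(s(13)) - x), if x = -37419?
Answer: sqrt(37419) ≈ 193.44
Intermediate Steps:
s(f) = 1 (s(f) = (2*f)/((2*f)) = (2*f)*(1/(2*f)) = 1)
R(b) = 0
sqrt(R(s(13)) - x) = sqrt(0 - 1*(-37419)) = sqrt(0 + 37419) = sqrt(37419)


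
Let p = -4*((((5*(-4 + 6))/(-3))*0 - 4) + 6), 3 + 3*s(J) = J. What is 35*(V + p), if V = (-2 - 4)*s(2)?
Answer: -210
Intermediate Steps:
s(J) = -1 + J/3
V = 2 (V = (-2 - 4)*(-1 + (1/3)*2) = -6*(-1 + 2/3) = -6*(-1/3) = 2)
p = -8 (p = -4*((((5*2)*(-1/3))*0 - 4) + 6) = -4*(((10*(-1/3))*0 - 4) + 6) = -4*((-10/3*0 - 4) + 6) = -4*((0 - 4) + 6) = -4*(-4 + 6) = -4*2 = -8)
35*(V + p) = 35*(2 - 8) = 35*(-6) = -210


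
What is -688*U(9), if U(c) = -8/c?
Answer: 5504/9 ≈ 611.56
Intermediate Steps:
-688*U(9) = -(-5504)/9 = -688*(-8/9) = 5504/9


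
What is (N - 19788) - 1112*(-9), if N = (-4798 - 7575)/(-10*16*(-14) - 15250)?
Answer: -127225427/13010 ≈ -9779.0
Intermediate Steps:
N = 12373/13010 (N = -12373/(-160*(-14) - 15250) = -12373/(2240 - 15250) = -12373/(-13010) = -12373*(-1/13010) = 12373/13010 ≈ 0.95104)
(N - 19788) - 1112*(-9) = (12373/13010 - 19788) - 1112*(-9) = -257429507/13010 + 10008 = -127225427/13010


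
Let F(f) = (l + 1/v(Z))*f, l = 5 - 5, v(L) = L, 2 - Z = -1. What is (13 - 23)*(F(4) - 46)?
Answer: 1340/3 ≈ 446.67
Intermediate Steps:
Z = 3 (Z = 2 - 1*(-1) = 2 + 1 = 3)
l = 0
F(f) = f/3 (F(f) = (0 + 1/3)*f = (0 + ⅓)*f = f/3)
(13 - 23)*(F(4) - 46) = (13 - 23)*((⅓)*4 - 46) = -10*(4/3 - 46) = -10*(-134/3) = 1340/3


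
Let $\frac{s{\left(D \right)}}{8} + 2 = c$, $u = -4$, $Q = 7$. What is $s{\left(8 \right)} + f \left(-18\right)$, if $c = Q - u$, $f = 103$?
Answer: $-1782$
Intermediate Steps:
$c = 11$ ($c = 7 - -4 = 7 + 4 = 11$)
$s{\left(D \right)} = 72$ ($s{\left(D \right)} = -16 + 8 \cdot 11 = -16 + 88 = 72$)
$s{\left(8 \right)} + f \left(-18\right) = 72 + 103 \left(-18\right) = 72 - 1854 = -1782$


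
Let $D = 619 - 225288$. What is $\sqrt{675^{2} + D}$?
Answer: $2 \sqrt{57739} \approx 480.58$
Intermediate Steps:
$D = -224669$ ($D = 619 - 225288 = -224669$)
$\sqrt{675^{2} + D} = \sqrt{675^{2} - 224669} = \sqrt{455625 - 224669} = \sqrt{230956} = 2 \sqrt{57739}$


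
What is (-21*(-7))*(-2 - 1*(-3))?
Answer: 147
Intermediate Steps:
(-21*(-7))*(-2 - 1*(-3)) = 147*(-2 + 3) = 147*1 = 147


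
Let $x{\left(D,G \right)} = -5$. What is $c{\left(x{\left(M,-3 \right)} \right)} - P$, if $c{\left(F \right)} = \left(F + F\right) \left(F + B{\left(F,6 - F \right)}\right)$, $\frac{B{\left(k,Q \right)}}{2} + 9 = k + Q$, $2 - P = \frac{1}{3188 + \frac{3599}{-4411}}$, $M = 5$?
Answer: $\frac{1518340663}{14058669} \approx 108.0$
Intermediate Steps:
$P = \frac{28112927}{14058669}$ ($P = 2 - \frac{1}{3188 + \frac{3599}{-4411}} = 2 - \frac{1}{3188 + 3599 \left(- \frac{1}{4411}\right)} = 2 - \frac{1}{3188 - \frac{3599}{4411}} = 2 - \frac{1}{\frac{14058669}{4411}} = 2 - \frac{4411}{14058669} = \frac{28112927}{14058669} \approx 1.9997$)
$B{\left(k,Q \right)} = -18 + 2 Q + 2 k$ ($B{\left(k,Q \right)} = -18 + 2 \left(k + Q\right) = -18 + 2 \left(Q + k\right) = -18 + \left(2 Q + 2 k\right) = -18 + 2 Q + 2 k$)
$c{\left(F \right)} = 2 F \left(-6 + F\right)$ ($c{\left(F \right)} = \left(F + F\right) \left(F + \left(-18 + 2 \left(6 - F\right) + 2 F\right)\right) = 2 F \left(F - 6\right) = 2 F \left(-6 + F\right)$)
$c{\left(x{\left(M,-3 \right)} \right)} - P = 2 \left(-5\right) \left(-6 - 5\right) - \frac{28112927}{14058669} = 2 \left(-5\right) \left(-11\right) - \frac{28112927}{14058669} = 110 - \frac{28112927}{14058669} = \frac{1518340663}{14058669}$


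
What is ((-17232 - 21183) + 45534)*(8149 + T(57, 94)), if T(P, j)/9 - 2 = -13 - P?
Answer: 53655903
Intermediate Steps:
T(P, j) = -99 - 9*P (T(P, j) = 18 + 9*(-13 - P) = 18 + (-117 - 9*P) = -99 - 9*P)
((-17232 - 21183) + 45534)*(8149 + T(57, 94)) = ((-17232 - 21183) + 45534)*(8149 + (-99 - 9*57)) = (-38415 + 45534)*(8149 + (-99 - 513)) = 7119*(8149 - 612) = 7119*7537 = 53655903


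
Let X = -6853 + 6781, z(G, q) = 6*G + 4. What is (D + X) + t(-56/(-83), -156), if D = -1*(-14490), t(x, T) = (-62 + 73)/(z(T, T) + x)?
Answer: 1114510487/77300 ≈ 14418.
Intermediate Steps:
z(G, q) = 4 + 6*G
X = -72
t(x, T) = 11/(4 + x + 6*T) (t(x, T) = (-62 + 73)/((4 + 6*T) + x) = 11/(4 + x + 6*T))
D = 14490
(D + X) + t(-56/(-83), -156) = (14490 - 72) + 11/(4 - 56/(-83) + 6*(-156)) = 14418 + 11/(4 - 56*(-1/83) - 936) = 14418 + 11/(4 + 56/83 - 936) = 14418 + 11/(-77300/83) = 14418 + 11*(-83/77300) = 14418 - 913/77300 = 1114510487/77300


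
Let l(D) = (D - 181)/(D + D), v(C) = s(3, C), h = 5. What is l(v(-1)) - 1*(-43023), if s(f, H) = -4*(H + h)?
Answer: 1376933/32 ≈ 43029.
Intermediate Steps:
s(f, H) = -20 - 4*H (s(f, H) = -4*(H + 5) = -4*(5 + H) = -20 - 4*H)
v(C) = -20 - 4*C
l(D) = (-181 + D)/(2*D) (l(D) = (-181 + D)/((2*D)) = (-181 + D)*(1/(2*D)) = (-181 + D)/(2*D))
l(v(-1)) - 1*(-43023) = (-181 + (-20 - 4*(-1)))/(2*(-20 - 4*(-1))) - 1*(-43023) = (-181 + (-20 + 4))/(2*(-20 + 4)) + 43023 = (1/2)*(-181 - 16)/(-16) + 43023 = (1/2)*(-1/16)*(-197) + 43023 = 197/32 + 43023 = 1376933/32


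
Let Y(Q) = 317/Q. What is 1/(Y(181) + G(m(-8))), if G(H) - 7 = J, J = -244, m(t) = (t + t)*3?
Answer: -181/42580 ≈ -0.0042508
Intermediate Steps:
m(t) = 6*t (m(t) = (2*t)*3 = 6*t)
G(H) = -237 (G(H) = 7 - 244 = -237)
1/(Y(181) + G(m(-8))) = 1/(317/181 - 237) = 1/(-42580/181) = -181/42580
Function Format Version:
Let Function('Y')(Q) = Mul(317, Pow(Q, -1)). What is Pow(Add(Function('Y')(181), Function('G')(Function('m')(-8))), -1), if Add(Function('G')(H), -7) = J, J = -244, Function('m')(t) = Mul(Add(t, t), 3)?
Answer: Rational(-181, 42580) ≈ -0.0042508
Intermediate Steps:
Function('m')(t) = Mul(6, t) (Function('m')(t) = Mul(Mul(2, t), 3) = Mul(6, t))
Function('G')(H) = -237 (Function('G')(H) = Add(7, -244) = -237)
Pow(Add(Function('Y')(181), Function('G')(Function('m')(-8))), -1) = Pow(Add(Mul(317, Pow(181, -1)), -237), -1) = Pow(Add(Mul(317, Rational(1, 181)), -237), -1) = Pow(Add(Rational(317, 181), -237), -1) = Pow(Rational(-42580, 181), -1) = Rational(-181, 42580)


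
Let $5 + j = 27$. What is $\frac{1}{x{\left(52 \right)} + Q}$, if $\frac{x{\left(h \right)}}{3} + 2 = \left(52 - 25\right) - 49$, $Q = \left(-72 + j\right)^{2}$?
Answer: $\frac{1}{2428} \approx 0.00041186$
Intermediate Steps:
$j = 22$ ($j = -5 + 27 = 22$)
$Q = 2500$ ($Q = \left(-72 + 22\right)^{2} = \left(-50\right)^{2} = 2500$)
$x{\left(h \right)} = -72$ ($x{\left(h \right)} = -6 + 3 \left(\left(52 - 25\right) - 49\right) = -6 + 3 \left(27 - 49\right) = -6 + 3 \left(-22\right) = -6 - 66 = -72$)
$\frac{1}{x{\left(52 \right)} + Q} = \frac{1}{-72 + 2500} = \frac{1}{2428}$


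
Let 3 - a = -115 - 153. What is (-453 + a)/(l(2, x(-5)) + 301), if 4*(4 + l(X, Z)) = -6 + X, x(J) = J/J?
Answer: -91/148 ≈ -0.61486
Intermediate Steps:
x(J) = 1
a = 271 (a = 3 - (-115 - 153) = 3 - 1*(-268) = 3 + 268 = 271)
l(X, Z) = -11/2 + X/4 (l(X, Z) = -4 + (-6 + X)/4 = -4 + (-3/2 + X/4) = -11/2 + X/4)
(-453 + a)/(l(2, x(-5)) + 301) = (-453 + 271)/((-11/2 + (1/4)*2) + 301) = -182/((-11/2 + 1/2) + 301) = -182/(-5 + 301) = -182/296 = -182*1/296 = -91/148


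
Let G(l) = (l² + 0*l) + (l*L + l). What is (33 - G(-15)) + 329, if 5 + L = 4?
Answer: 137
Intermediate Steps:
L = -1 (L = -5 + 4 = -1)
G(l) = l² (G(l) = (l² + 0*l) + (l*(-1) + l) = (l² + 0) + (-l + l) = l² + 0 = l²)
(33 - G(-15)) + 329 = (33 - 1*(-15)²) + 329 = (33 - 1*225) + 329 = (33 - 225) + 329 = -192 + 329 = 137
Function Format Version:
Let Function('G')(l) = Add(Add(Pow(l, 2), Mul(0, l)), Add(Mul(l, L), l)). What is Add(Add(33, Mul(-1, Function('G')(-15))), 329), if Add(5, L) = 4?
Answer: 137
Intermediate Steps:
L = -1 (L = Add(-5, 4) = -1)
Function('G')(l) = Pow(l, 2) (Function('G')(l) = Add(Add(Pow(l, 2), Mul(0, l)), Add(Mul(l, -1), l)) = Add(Add(Pow(l, 2), 0), Add(Mul(-1, l), l)) = Add(Pow(l, 2), 0) = Pow(l, 2))
Add(Add(33, Mul(-1, Function('G')(-15))), 329) = Add(Add(33, Mul(-1, Pow(-15, 2))), 329) = Add(Add(33, Mul(-1, 225)), 329) = Add(Add(33, -225), 329) = Add(-192, 329) = 137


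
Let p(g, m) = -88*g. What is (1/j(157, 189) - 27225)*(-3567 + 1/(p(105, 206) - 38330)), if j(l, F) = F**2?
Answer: 11786903391791056/121374855 ≈ 9.7112e+7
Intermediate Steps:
(1/j(157, 189) - 27225)*(-3567 + 1/(p(105, 206) - 38330)) = (1/(189**2) - 27225)*(-3567 + 1/(-88*105 - 38330)) = (1/35721 - 27225)*(-3567 + 1/(-9240 - 38330)) = (1/35721 - 27225)*(-3567 + 1/(-47570)) = -972504224*(-3567 - 1/47570)/35721 = -972504224/35721*(-169682191/47570) = 11786903391791056/121374855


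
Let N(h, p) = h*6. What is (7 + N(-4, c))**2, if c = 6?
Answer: 289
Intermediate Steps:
N(h, p) = 6*h
(7 + N(-4, c))**2 = (7 + 6*(-4))**2 = (7 - 24)**2 = (-17)**2 = 289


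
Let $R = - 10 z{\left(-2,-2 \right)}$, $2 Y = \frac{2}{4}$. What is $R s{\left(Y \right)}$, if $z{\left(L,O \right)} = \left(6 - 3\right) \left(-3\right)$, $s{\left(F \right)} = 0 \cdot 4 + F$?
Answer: $\frac{45}{2} \approx 22.5$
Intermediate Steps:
$Y = \frac{1}{4}$ ($Y = \frac{2 \cdot \frac{1}{4}}{2} = \frac{1}{2} \cdot \frac{1}{2} = \frac{1}{4} \approx 0.25$)
$s{\left(F \right)} = F$ ($s{\left(F \right)} = 0 + F = F$)
$z{\left(L,O \right)} = -9$ ($z{\left(L,O \right)} = 3 \left(-3\right) = -9$)
$R = 90$ ($R = \left(-10\right) \left(-9\right) = 90$)
$R s{\left(Y \right)} = 90 \cdot \frac{1}{4} = \frac{45}{2}$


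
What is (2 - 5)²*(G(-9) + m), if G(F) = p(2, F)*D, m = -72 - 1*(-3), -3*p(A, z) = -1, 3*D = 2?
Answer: -619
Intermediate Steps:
D = ⅔ (D = (⅓)*2 = ⅔ ≈ 0.66667)
p(A, z) = ⅓ (p(A, z) = -⅓*(-1) = ⅓)
m = -69 (m = -72 + 3 = -69)
G(F) = 2/9 (G(F) = (⅓)*(⅔) = 2/9)
(2 - 5)²*(G(-9) + m) = (2 - 5)²*(2/9 - 69) = (-3)²*(-619/9) = 9*(-619/9) = -619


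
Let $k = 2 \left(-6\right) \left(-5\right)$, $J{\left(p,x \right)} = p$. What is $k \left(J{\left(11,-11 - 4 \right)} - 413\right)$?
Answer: $-24120$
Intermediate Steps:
$k = 60$ ($k = \left(-12\right) \left(-5\right) = 60$)
$k \left(J{\left(11,-11 - 4 \right)} - 413\right) = 60 \left(11 - 413\right) = 60 \left(-402\right) = -24120$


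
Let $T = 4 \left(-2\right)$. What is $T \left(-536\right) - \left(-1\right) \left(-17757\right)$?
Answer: $-13469$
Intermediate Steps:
$T = -8$
$T \left(-536\right) - \left(-1\right) \left(-17757\right) = \left(-8\right) \left(-536\right) - \left(-1\right) \left(-17757\right) = 4288 - 17757 = -13469$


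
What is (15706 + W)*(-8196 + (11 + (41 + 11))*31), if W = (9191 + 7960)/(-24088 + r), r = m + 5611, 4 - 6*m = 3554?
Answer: -5608873411869/57206 ≈ -9.8047e+7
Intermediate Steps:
m = -1775/3 (m = ⅔ - ⅙*3554 = ⅔ - 1777/3 = -1775/3 ≈ -591.67)
r = 15058/3 (r = -1775/3 + 5611 = 15058/3 ≈ 5019.3)
W = -51453/57206 (W = (9191 + 7960)/(-24088 + 15058/3) = 17151/(-57206/3) = 17151*(-3/57206) = -51453/57206 ≈ -0.89943)
(15706 + W)*(-8196 + (11 + (41 + 11))*31) = (15706 - 51453/57206)*(-8196 + (11 + (41 + 11))*31) = 898425983*(-8196 + (11 + 52)*31)/57206 = 898425983*(-8196 + 63*31)/57206 = 898425983*(-8196 + 1953)/57206 = (898425983/57206)*(-6243) = -5608873411869/57206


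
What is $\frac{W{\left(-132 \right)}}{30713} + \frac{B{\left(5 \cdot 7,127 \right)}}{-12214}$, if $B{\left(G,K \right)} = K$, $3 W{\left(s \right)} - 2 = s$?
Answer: $- \frac{13289473}{1125385746} \approx -0.011809$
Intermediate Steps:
$W{\left(s \right)} = \frac{2}{3} + \frac{s}{3}$
$\frac{W{\left(-132 \right)}}{30713} + \frac{B{\left(5 \cdot 7,127 \right)}}{-12214} = \frac{\frac{2}{3} + \frac{1}{3} \left(-132\right)}{30713} + \frac{127}{-12214} = \left(\frac{2}{3} - 44\right) \frac{1}{30713} + 127 \left(- \frac{1}{12214}\right) = \left(- \frac{130}{3}\right) \frac{1}{30713} - \frac{127}{12214} = - \frac{130}{92139} - \frac{127}{12214} = - \frac{13289473}{1125385746}$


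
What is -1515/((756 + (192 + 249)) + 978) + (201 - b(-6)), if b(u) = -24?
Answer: 32524/145 ≈ 224.30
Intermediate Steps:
-1515/((756 + (192 + 249)) + 978) + (201 - b(-6)) = -1515/((756 + (192 + 249)) + 978) + (201 - 1*(-24)) = -1515/((756 + 441) + 978) + (201 + 24) = -1515/(1197 + 978) + 225 = -1515/2175 + 225 = (1/2175)*(-1515) + 225 = -101/145 + 225 = 32524/145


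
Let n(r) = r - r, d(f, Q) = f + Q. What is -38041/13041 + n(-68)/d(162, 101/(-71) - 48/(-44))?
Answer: -38041/13041 ≈ -2.9170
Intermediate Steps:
d(f, Q) = Q + f
n(r) = 0
-38041/13041 + n(-68)/d(162, 101/(-71) - 48/(-44)) = -38041/13041 + 0/((101/(-71) - 48/(-44)) + 162) = -38041*1/13041 + 0/((101*(-1/71) - 48*(-1/44)) + 162) = -38041/13041 + 0/((-101/71 + 12/11) + 162) = -38041/13041 + 0/(-259/781 + 162) = -38041/13041 + 0/(126263/781) = -38041/13041 + 0*(781/126263) = -38041/13041 + 0 = -38041/13041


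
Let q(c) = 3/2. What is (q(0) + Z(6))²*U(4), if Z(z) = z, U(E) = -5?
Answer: -1125/4 ≈ -281.25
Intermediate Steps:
q(c) = 3/2 (q(c) = 3*(½) = 3/2)
(q(0) + Z(6))²*U(4) = (3/2 + 6)²*(-5) = (15/2)²*(-5) = (225/4)*(-5) = -1125/4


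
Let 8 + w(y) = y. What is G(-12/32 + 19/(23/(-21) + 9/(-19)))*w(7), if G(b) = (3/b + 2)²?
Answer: -336282244/108597241 ≈ -3.0966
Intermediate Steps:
w(y) = -8 + y
G(b) = (2 + 3/b)²
G(-12/32 + 19/(23/(-21) + 9/(-19)))*w(7) = ((3 + 2*(-12/32 + 19/(23/(-21) + 9/(-19))))²/(-12/32 + 19/(23/(-21) + 9/(-19)))²)*(-8 + 7) = ((3 + 2*(-12*1/32 + 19/(23*(-1/21) + 9*(-1/19))))²/(-12*1/32 + 19/(23*(-1/21) + 9*(-1/19)))²)*(-1) = ((3 + 2*(-3/8 + 19/(-23/21 - 9/19)))²/(-3/8 + 19/(-23/21 - 9/19))²)*(-1) = ((3 + 2*(-3/8 + 19/(-626/399)))²/(-3/8 + 19/(-626/399))²)*(-1) = ((3 + 2*(-3/8 + 19*(-399/626)))²/(-3/8 + 19*(-399/626))²)*(-1) = ((3 + 2*(-3/8 - 7581/626))²/(-3/8 - 7581/626)²)*(-1) = ((3 + 2*(-31263/2504))²/(-31263/2504)²)*(-1) = (6270016*(3 - 31263/1252)²/977375169)*(-1) = (6270016*(-27507/1252)²/977375169)*(-1) = ((6270016/977375169)*(756635049/1567504))*(-1) = (336282244/108597241)*(-1) = -336282244/108597241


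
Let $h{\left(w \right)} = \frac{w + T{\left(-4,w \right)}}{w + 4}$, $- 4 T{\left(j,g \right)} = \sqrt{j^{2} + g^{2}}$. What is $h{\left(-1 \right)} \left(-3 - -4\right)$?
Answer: $- \frac{1}{3} - \frac{\sqrt{17}}{12} \approx -0.67693$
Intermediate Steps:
$T{\left(j,g \right)} = - \frac{\sqrt{g^{2} + j^{2}}}{4}$ ($T{\left(j,g \right)} = - \frac{\sqrt{j^{2} + g^{2}}}{4} = - \frac{\sqrt{g^{2} + j^{2}}}{4}$)
$h{\left(w \right)} = \frac{w - \frac{\sqrt{16 + w^{2}}}{4}}{4 + w}$ ($h{\left(w \right)} = \frac{w - \frac{\sqrt{w^{2} + \left(-4\right)^{2}}}{4}}{w + 4} = \frac{w - \frac{\sqrt{w^{2} + 16}}{4}}{4 + w} = \frac{w - \frac{\sqrt{16 + w^{2}}}{4}}{4 + w}$)
$h{\left(-1 \right)} \left(-3 - -4\right) = \frac{-1 - \frac{\sqrt{16 + \left(-1\right)^{2}}}{4}}{4 - 1} \left(-3 - -4\right) = \frac{-1 - \frac{\sqrt{16 + 1}}{4}}{3} \left(-3 + 4\right) = \frac{-1 - \frac{\sqrt{17}}{4}}{3} \cdot 1 = \left(- \frac{1}{3} - \frac{\sqrt{17}}{12}\right) 1 = - \frac{1}{3} - \frac{\sqrt{17}}{12}$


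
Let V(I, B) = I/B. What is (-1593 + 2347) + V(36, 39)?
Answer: 9814/13 ≈ 754.92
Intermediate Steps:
(-1593 + 2347) + V(36, 39) = (-1593 + 2347) + 36/39 = 754 + 36*(1/39) = 754 + 12/13 = 9814/13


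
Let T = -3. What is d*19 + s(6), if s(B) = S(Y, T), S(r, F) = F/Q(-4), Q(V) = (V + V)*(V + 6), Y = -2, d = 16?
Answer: 4867/16 ≈ 304.19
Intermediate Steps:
Q(V) = 2*V*(6 + V) (Q(V) = (2*V)*(6 + V) = 2*V*(6 + V))
S(r, F) = -F/16 (S(r, F) = F/((2*(-4)*(6 - 4))) = F/((2*(-4)*2)) = F/(-16) = F*(-1/16) = -F/16)
s(B) = 3/16 (s(B) = -1/16*(-3) = 3/16)
d*19 + s(6) = 16*19 + 3/16 = 304 + 3/16 = 4867/16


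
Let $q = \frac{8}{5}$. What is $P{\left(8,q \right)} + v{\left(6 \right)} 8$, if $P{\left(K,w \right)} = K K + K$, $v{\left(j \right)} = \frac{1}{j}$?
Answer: $\frac{220}{3} \approx 73.333$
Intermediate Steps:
$q = \frac{8}{5}$ ($q = 8 \cdot \frac{1}{5} = \frac{8}{5} \approx 1.6$)
$P{\left(K,w \right)} = K + K^{2}$ ($P{\left(K,w \right)} = K^{2} + K = K + K^{2}$)
$P{\left(8,q \right)} + v{\left(6 \right)} 8 = 8 \left(1 + 8\right) + \frac{1}{6} \cdot 8 = 8 \cdot 9 + \frac{1}{6} \cdot 8 = 72 + \frac{4}{3} = \frac{220}{3}$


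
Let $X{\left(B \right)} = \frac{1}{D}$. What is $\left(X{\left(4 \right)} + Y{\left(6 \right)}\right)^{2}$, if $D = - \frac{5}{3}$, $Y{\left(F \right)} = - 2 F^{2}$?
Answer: $\frac{131769}{25} \approx 5270.8$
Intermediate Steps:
$D = - \frac{5}{3}$ ($D = \left(-5\right) \frac{1}{3} = - \frac{5}{3} \approx -1.6667$)
$X{\left(B \right)} = - \frac{3}{5}$ ($X{\left(B \right)} = \frac{1}{- \frac{5}{3}} = - \frac{3}{5}$)
$\left(X{\left(4 \right)} + Y{\left(6 \right)}\right)^{2} = \left(- \frac{3}{5} - 2 \cdot 6^{2}\right)^{2} = \left(- \frac{3}{5} - 72\right)^{2} = \left(- \frac{363}{5}\right)^{2} = \frac{131769}{25}$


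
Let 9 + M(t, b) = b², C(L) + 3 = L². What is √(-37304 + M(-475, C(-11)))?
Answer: I*√23389 ≈ 152.93*I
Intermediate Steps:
C(L) = -3 + L²
M(t, b) = -9 + b²
√(-37304 + M(-475, C(-11))) = √(-37304 + (-9 + (-3 + (-11)²)²)) = √(-37304 + (-9 + (-3 + 121)²)) = √(-37304 + (-9 + 118²)) = √(-37304 + (-9 + 13924)) = √(-37304 + 13915) = √(-23389) = I*√23389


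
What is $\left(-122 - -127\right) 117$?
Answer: $585$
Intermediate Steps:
$\left(-122 - -127\right) 117 = \left(-122 + 127\right) 117 = 5 \cdot 117 = 585$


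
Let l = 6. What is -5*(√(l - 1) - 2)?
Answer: 10 - 5*√5 ≈ -1.1803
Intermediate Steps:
-5*(√(l - 1) - 2) = -5*(√(6 - 1) - 2) = -5*(√5 - 2) = -5*(-2 + √5) = 10 - 5*√5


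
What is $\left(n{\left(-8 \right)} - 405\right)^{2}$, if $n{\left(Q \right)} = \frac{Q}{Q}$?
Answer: $163216$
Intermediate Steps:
$n{\left(Q \right)} = 1$
$\left(n{\left(-8 \right)} - 405\right)^{2} = \left(1 - 405\right)^{2} = \left(-404\right)^{2} = 163216$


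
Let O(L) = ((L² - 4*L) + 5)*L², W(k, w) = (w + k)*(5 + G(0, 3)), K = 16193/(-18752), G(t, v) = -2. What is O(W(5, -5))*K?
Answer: 0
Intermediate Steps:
K = -16193/18752 (K = 16193*(-1/18752) = -16193/18752 ≈ -0.86353)
W(k, w) = 3*k + 3*w (W(k, w) = (w + k)*(5 - 2) = (k + w)*3 = 3*k + 3*w)
O(L) = L²*(5 + L² - 4*L) (O(L) = (5 + L² - 4*L)*L² = L²*(5 + L² - 4*L))
O(W(5, -5))*K = ((3*5 + 3*(-5))²*(5 + (3*5 + 3*(-5))² - 4*(3*5 + 3*(-5))))*(-16193/18752) = ((15 - 15)²*(5 + (15 - 15)² - 4*(15 - 15)))*(-16193/18752) = (0²*(5 + 0² - 4*0))*(-16193/18752) = (0*(5 + 0 + 0))*(-16193/18752) = (0*5)*(-16193/18752) = 0*(-16193/18752) = 0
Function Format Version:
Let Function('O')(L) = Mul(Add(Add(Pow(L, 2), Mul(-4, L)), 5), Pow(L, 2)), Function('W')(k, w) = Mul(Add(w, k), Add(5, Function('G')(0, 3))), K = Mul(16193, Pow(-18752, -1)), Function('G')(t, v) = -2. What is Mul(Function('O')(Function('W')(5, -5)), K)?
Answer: 0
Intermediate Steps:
K = Rational(-16193, 18752) (K = Mul(16193, Rational(-1, 18752)) = Rational(-16193, 18752) ≈ -0.86353)
Function('W')(k, w) = Add(Mul(3, k), Mul(3, w)) (Function('W')(k, w) = Mul(Add(w, k), Add(5, -2)) = Mul(Add(k, w), 3) = Add(Mul(3, k), Mul(3, w)))
Function('O')(L) = Mul(Pow(L, 2), Add(5, Pow(L, 2), Mul(-4, L))) (Function('O')(L) = Mul(Add(5, Pow(L, 2), Mul(-4, L)), Pow(L, 2)) = Mul(Pow(L, 2), Add(5, Pow(L, 2), Mul(-4, L))))
Mul(Function('O')(Function('W')(5, -5)), K) = Mul(Mul(Pow(Add(Mul(3, 5), Mul(3, -5)), 2), Add(5, Pow(Add(Mul(3, 5), Mul(3, -5)), 2), Mul(-4, Add(Mul(3, 5), Mul(3, -5))))), Rational(-16193, 18752)) = Mul(Mul(Pow(Add(15, -15), 2), Add(5, Pow(Add(15, -15), 2), Mul(-4, Add(15, -15)))), Rational(-16193, 18752)) = Mul(Mul(Pow(0, 2), Add(5, Pow(0, 2), Mul(-4, 0))), Rational(-16193, 18752)) = Mul(Mul(0, Add(5, 0, 0)), Rational(-16193, 18752)) = Mul(Mul(0, 5), Rational(-16193, 18752)) = Mul(0, Rational(-16193, 18752)) = 0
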